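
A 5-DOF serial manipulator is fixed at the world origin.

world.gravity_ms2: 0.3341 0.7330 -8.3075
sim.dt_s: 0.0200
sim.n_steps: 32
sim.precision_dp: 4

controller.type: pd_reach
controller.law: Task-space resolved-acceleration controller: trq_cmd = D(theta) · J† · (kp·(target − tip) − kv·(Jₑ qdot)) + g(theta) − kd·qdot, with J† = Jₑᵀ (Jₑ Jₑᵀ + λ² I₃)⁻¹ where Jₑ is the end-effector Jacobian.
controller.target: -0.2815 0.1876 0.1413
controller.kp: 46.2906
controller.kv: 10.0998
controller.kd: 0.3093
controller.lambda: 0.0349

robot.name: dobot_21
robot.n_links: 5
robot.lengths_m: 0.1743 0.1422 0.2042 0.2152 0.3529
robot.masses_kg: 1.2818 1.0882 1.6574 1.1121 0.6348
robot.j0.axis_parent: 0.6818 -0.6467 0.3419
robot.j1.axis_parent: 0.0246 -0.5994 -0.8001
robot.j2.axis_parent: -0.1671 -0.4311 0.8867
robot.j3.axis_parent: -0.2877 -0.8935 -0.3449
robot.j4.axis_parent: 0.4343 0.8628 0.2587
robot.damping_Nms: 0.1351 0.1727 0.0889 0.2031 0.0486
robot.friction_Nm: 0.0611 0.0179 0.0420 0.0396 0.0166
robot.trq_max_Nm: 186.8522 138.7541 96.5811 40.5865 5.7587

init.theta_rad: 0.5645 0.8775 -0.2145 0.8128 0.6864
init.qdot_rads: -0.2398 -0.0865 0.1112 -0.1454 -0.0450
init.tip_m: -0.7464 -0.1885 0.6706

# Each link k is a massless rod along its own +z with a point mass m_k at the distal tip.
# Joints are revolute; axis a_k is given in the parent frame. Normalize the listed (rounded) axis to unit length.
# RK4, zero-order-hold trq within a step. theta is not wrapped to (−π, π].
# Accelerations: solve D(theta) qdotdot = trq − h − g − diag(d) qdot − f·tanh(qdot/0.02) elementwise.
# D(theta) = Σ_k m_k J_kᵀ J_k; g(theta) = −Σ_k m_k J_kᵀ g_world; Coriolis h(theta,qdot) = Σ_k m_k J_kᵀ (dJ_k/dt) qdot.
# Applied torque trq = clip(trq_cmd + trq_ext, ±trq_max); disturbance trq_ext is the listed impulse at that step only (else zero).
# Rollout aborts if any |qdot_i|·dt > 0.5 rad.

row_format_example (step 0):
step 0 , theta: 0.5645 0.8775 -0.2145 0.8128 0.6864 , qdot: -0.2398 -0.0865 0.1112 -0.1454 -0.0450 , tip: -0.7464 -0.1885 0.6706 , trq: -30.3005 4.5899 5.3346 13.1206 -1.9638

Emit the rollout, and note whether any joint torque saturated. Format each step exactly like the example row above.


step 1 , theta: 0.5610 0.8669 -0.2099 0.8572 0.7376 , qdot: -0.1305 -0.9440 0.4008 4.3892 4.9370 , tip: -0.7415 -0.1832 0.6694 , trq: -27.0928 3.5335 3.8275 9.0531 -2.9706
step 2 , theta: 0.5574 0.8458 -0.1964 0.9569 0.8463 , qdot: -0.2348 -1.1607 0.9765 5.5320 5.8637 , tip: -0.7327 -0.1711 0.6623 , trq: -22.6231 2.1349 2.1307 6.2890 -2.4322
step 3 , theta: 0.5513 0.8237 -0.1732 1.0702 0.9630 , qdot: -0.3879 -1.0692 1.3673 5.7881 5.7964 , tip: -0.7228 -0.1527 0.6526 , trq: -17.9847 0.5274 0.5209 4.1311 -1.6756
step 4 , theta: 0.5421 0.8042 -0.1436 1.1860 1.0754 , qdot: -0.5294 -0.9024 1.6286 5.7994 5.4419 , tip: -0.7124 -0.1293 0.6408 , trq: -14.0084 -1.0191 -0.8799 2.4403 -0.9705
step 5 , theta: 0.5304 0.7878 -0.1095 1.3013 1.1797 , qdot: -0.6447 -0.7523 1.8078 5.7423 4.9780 , tip: -0.7016 -0.1024 0.6272 , trq: -10.8835 -2.4099 -2.0736 1.1315 -0.3589
step 6 , theta: 0.5167 0.7739 -0.0723 1.4154 1.2740 , qdot: -0.7345 -0.6512 1.9219 5.6699 4.4561 , tip: -0.6906 -0.0732 0.6117 , trq: -8.5623 -3.6199 -3.0907 0.1337 0.1665
step 7 , theta: 0.5013 0.7614 -0.0335 1.5281 1.3576 , qdot: -0.8038 -0.6087 1.9746 5.5968 3.8932 , tip: -0.6793 -0.0428 0.5944 , trq: -6.9265 -4.6431 -3.9577 -0.6139 0.6217
step 8 , theta: 0.4848 0.7491 0.0058 1.6393 1.4296 , qdot: -0.8577 -0.6249 1.9648 5.5234 3.2959 , tip: -0.6676 -0.0121 0.5753 , trq: -5.8362 -5.4767 -4.6874 -1.1637 1.0217
step 9 , theta: 0.4672 0.7360 0.0444 1.7490 1.4893 , qdot: -0.8999 -0.6955 1.8907 5.4427 2.6685 , tip: -0.6554 0.0183 0.5546 , trq: -5.1433 -6.1170 -5.2764 -1.5618 1.3776
step 10 , theta: 0.4489 0.7210 0.0808 1.8570 1.5363 , qdot: -0.9323 -0.8127 1.7527 5.3441 2.0172 , tip: -0.6425 0.0476 0.5325 , trq: -4.6950 -6.5608 -5.7079 -1.8494 1.6963
step 11 , theta: 0.4300 0.7033 0.1139 1.9627 1.5702 , qdot: -0.9542 -0.9666 1.5556 5.2160 1.3535 , tip: -0.6288 0.0755 0.5093 , trq: -4.3436 -6.8077 -5.9577 -2.0623 1.9802
step 12 , theta: 0.4108 0.6822 0.1426 2.0654 1.5909 , qdot: -0.9634 -1.1443 1.3110 5.0487 0.6966 , tip: -0.6142 0.1015 0.4855 , trq: -3.9643 -6.8635 -6.0063 -2.2299 2.2276
step 13 , theta: 0.3916 0.6576 0.1661 2.1644 1.5987 , qdot: -0.9570 -1.3313 1.0373 4.8379 0.0739 , tip: -0.5984 0.1253 0.4613 , trq: -3.4782 -6.7426 -5.8516 -2.3737 2.4337
step 14 , theta: 0.3727 0.6293 0.1842 2.2588 1.5950 , qdot: -0.9326 -1.5070 0.7607 4.5948 -0.4598 , tip: -0.5814 0.1468 0.4374 , trq: -2.8676 -6.4563 -5.5112 -2.5065 2.5804
step 15 , theta: 0.3545 0.5977 0.1968 2.3480 1.5815 , qdot: -0.8898 -1.6593 0.5018 4.3200 -0.9000 , tip: -0.5633 0.1658 0.4141 , trq: -2.1702 -6.0530 -5.0420 -2.6266 2.6784
step 16 , theta: 0.3373 0.5635 0.2047 2.4315 1.5603 , qdot: -0.8301 -1.7767 0.2780 4.0276 -1.2294 , tip: -0.5442 0.1823 0.3919 , trq: -1.4543 -5.5732 -4.5054 -2.7299 2.7286
step 17 , theta: 0.3214 0.5273 0.2085 2.5091 1.5337 , qdot: -0.7569 -1.8518 0.0997 3.7328 -1.4412 , tip: -0.5246 0.1962 0.3709 , trq: -0.7887 -5.0548 -3.9586 -2.8099 2.7338
step 18 , theta: 0.3071 0.4901 0.2092 2.5809 1.5039 , qdot: -0.6754 -1.8819 -0.0280 3.4473 -1.5426 , tip: -0.5046 0.2078 0.3515 , trq: -0.2290 -4.5324 -3.4489 -2.8600 2.7003
step 19 , theta: 0.2944 0.4527 0.2080 2.6471 1.4731 , qdot: -0.5923 -1.8687 -0.1005 3.1791 -1.5481 , tip: -0.4849 0.2172 0.3336 , trq: 0.1740 -4.0330 -3.0159 -2.8753 2.6364
step 20 , theta: 0.2834 0.4159 0.2056 2.7082 1.4427 , qdot: -0.5103 -1.8201 -0.1365 2.9244 -1.4956 , tip: -0.4656 0.2246 0.3173 , trq: 0.4626 -3.5816 -2.6533 -2.8537 2.5560
step 21 , theta: 0.2739 0.3803 0.2029 2.7642 1.4138 , qdot: -0.4324 -1.7442 -0.1436 2.6840 -1.4062 , tip: -0.4472 0.2302 0.3024 , trq: 0.6507 -3.1855 -2.3603 -2.7978 2.4662
step 22 , theta: 0.2660 0.3465 0.2002 2.8156 1.3868 , qdot: -0.3605 -1.6491 -0.1292 2.4575 -1.2975 , tip: -0.4298 0.2345 0.2888 , trq: 0.7567 -2.8453 -2.1302 -2.7119 2.3723
step 23 , theta: 0.2595 0.3147 0.1979 2.8627 1.3621 , qdot: -0.2956 -1.5419 -0.0998 2.2442 -1.1820 , tip: -0.4136 0.2375 0.2765 , trq: 0.7996 -2.5571 -1.9534 -2.6015 2.2777
step 24 , theta: 0.2541 0.2850 0.1964 2.9056 1.3397 , qdot: -0.2376 -1.4284 -0.0609 2.0438 -1.0679 , tip: -0.3986 0.2395 0.2654 , trq: 0.7962 -2.3147 -1.8201 -2.4722 2.1847
step 25 , theta: 0.2499 0.2577 0.1956 2.9446 1.3195 , qdot: -0.1863 -1.3136 -0.0177 1.8557 -0.9603 , tip: -0.3850 0.2408 0.2552 , trq: 0.7619 -2.1112 -1.7204 -2.3293 2.0944
step 26 , theta: 0.2466 0.2326 0.1957 2.9799 1.3013 , qdot: -0.1394 -1.2024 0.0189 1.6768 -0.8674 , tip: -0.3726 0.2414 0.2460 , trq: 0.7291 -1.9392 -1.6358 -2.1779 2.0092
step 27 , theta: 0.2443 0.2096 0.1964 3.0118 1.2848 , qdot: -0.0963 -1.0961 0.0498 1.5103 -0.7838 , tip: -0.3615 0.2415 0.2377 , trq: 0.6937 -1.7909 -1.5648 -2.0235 1.9268
step 28 , theta: 0.2427 0.1887 0.1978 3.0405 1.2700 , qdot: -0.0568 -0.9946 0.0798 1.3589 -0.7045 , tip: -0.3515 0.2413 0.2301 , trq: 0.6414 -1.6620 -1.5118 -1.8693 1.8459
step 29 , theta: 0.2420 0.1698 0.1997 3.0664 1.2567 , qdot: -0.0206 -0.8987 0.1078 1.2213 -0.6309 , tip: -0.3426 0.2408 0.2233 , trq: 0.5747 -1.5502 -1.4739 -1.7171 1.7676
step 30 , theta: 0.2419 0.1528 0.2021 3.0895 1.2448 , qdot: 0.0113 -0.8074 0.1344 1.0961 -0.5619 , tip: -0.3348 0.2400 0.2172 , trq: 0.4977 -1.4539 -1.4486 -1.5680 1.6919
step 31 , theta: 0.2424 0.1376 0.2051 3.1104 1.2342 , qdot: 0.0388 -0.7207 0.1592 0.9820 -0.4976 , tip: -0.3279 0.2391 0.2116 , trq: 0.4135 -1.3716 -1.4336 -1.4232 1.6193
step 32 , theta: 0.2434 0.1240 0.2085 3.1290 1.2249 , qdot: 0.0644 -0.6409 0.1798 0.8785 -0.4406 , tip: -0.3218 0.2379 0.2065
any joint saturated: no


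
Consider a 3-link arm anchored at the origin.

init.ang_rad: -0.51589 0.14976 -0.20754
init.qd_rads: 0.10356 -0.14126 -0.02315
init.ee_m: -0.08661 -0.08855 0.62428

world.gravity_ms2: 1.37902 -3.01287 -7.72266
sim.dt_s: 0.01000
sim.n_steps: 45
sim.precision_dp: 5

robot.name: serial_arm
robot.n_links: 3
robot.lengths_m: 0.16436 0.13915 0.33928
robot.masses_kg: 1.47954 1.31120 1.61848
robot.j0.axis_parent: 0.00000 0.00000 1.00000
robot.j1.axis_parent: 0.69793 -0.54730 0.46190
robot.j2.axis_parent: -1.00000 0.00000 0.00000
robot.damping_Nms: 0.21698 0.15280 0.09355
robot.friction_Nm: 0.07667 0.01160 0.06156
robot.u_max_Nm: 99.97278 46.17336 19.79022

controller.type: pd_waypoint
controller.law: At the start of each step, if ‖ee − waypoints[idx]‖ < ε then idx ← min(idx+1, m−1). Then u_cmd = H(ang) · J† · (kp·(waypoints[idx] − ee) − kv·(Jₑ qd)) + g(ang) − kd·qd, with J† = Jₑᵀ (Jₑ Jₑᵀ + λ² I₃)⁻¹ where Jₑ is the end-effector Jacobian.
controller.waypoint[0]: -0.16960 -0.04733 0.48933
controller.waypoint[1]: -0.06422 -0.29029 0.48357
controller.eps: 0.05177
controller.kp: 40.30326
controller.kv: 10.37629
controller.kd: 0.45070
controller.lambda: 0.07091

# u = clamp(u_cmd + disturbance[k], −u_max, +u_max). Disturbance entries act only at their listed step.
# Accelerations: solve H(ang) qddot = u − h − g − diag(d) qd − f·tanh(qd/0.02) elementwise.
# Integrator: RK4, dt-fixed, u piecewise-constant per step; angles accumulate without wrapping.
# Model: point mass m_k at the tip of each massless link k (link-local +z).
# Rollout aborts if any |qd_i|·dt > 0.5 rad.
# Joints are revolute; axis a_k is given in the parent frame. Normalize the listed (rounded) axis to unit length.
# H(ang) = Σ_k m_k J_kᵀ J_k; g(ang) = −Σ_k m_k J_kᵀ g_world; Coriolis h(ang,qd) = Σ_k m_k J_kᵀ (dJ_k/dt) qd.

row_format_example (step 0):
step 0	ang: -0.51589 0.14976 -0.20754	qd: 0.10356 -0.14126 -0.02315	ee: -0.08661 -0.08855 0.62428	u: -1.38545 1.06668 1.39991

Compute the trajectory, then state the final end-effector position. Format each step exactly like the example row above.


step 1	ang: -0.51608 0.14869 -0.20785	qd: -0.05315 -0.03582 0.00747	ee: -0.08631 -0.08842 0.62435	u: -1.24934 0.75699 1.48555
step 2	ang: -0.51660 0.14903 -0.20736	qd: -0.06544 0.09574 0.08121	ee: -0.08641 -0.08830 0.62437	u: -1.19940 0.46826 1.55509
step 3	ang: -0.51764 0.15039 -0.20645	qd: -0.13747 0.17810 0.10270	ee: -0.08683 -0.08821 0.62433	u: -1.13093 0.21470 1.64618
step 4	ang: -0.51917 0.15258 -0.20527	qd: -0.16740 0.26051 0.13381	ee: -0.08755 -0.08815 0.62423	u: -1.09057 -0.01878 1.72723
step 5	ang: -0.52105 0.15549 -0.20387	qd: -0.20460 0.32402 0.14950	ee: -0.08851 -0.08814 0.62407	u: -1.05348 -0.22997 1.81066
step 6	ang: -0.52324 0.15900 -0.20232	qd: -0.22957 0.37954 0.16296	ee: -0.08968 -0.08816 0.62387	u: -1.02794 -0.42334 1.88990
step 7	ang: -0.52568 0.16301 -0.20066	qd: -0.25243 0.42460 0.17026	ee: -0.09103 -0.08823 0.62363	u: -1.00821 -0.59994 1.96695
step 8	ang: -0.52832 0.16744 -0.19895	qd: -0.27024 0.46219 0.17462	ee: -0.09253 -0.08834 0.62335	u: -0.99495 -0.76191 2.04031
step 9	ang: -0.53112 0.17220 -0.19721	qd: -0.28532 0.49273 0.17594	ee: -0.09415 -0.08848 0.62302	u: -0.98640 -0.91057 2.11020
step 10	ang: -0.53406 0.17724 -0.19547	qd: -0.29760 0.51745 0.17526	ee: -0.09588 -0.08866 0.62266	u: -0.98205 -1.04730 2.17625
step 11	ang: -0.53712 0.18250 -0.19375	qd: -0.30779 0.53707 0.17298	ee: -0.09770 -0.08887 0.62227	u: -0.98106 -1.17322 2.23847
step 12	ang: -0.54027 0.18793 -0.19205	qd: -0.31616 0.55233 0.16959	ee: -0.09959 -0.08910 0.62186	u: -0.98290 -1.28933 2.29682
step 13	ang: -0.54349 0.19350 -0.19040	qd: -0.32306 0.56383 0.16541	ee: -0.10154 -0.08935 0.62141	u: -0.98705 -1.39652 2.35135
step 14	ang: -0.54678 0.19916 -0.18878	qd: -0.32872 0.57208 0.16072	ee: -0.10353 -0.08962 0.62094	u: -0.99310 -1.49558 2.40216
step 15	ang: -0.55012 0.20490 -0.18722	qd: -0.33333 0.57754 0.15572	ee: -0.10556 -0.08990 0.62045	u: -1.00069 -1.58720 2.44935
step 16	ang: -0.55350 0.21067 -0.18571	qd: -0.33706 0.58057 0.15056	ee: -0.10762 -0.09019 0.61994	u: -1.00953 -1.67201 2.49306
step 17	ang: -0.55691 0.21647 -0.18424	qd: -0.34003 0.58152 0.14539	ee: -0.10969 -0.09048 0.61942	u: -1.01935 -1.75056 2.53346
step 18	ang: -0.56035 0.22227 -0.18283	qd: -0.34234 0.58068 0.14027	ee: -0.11177 -0.09078 0.61888	u: -1.02994 -1.82337 2.57069
step 19	ang: -0.56381 0.22805 -0.18147	qd: -0.34409 0.57828 0.13528	ee: -0.11386 -0.09108 0.61833	u: -1.04111 -1.89088 2.60493
step 20	ang: -0.56729 0.23380 -0.18016	qd: -0.34535 0.57455 0.13046	ee: -0.11594 -0.09137 0.61776	u: -1.05271 -1.95351 2.63634
step 21	ang: -0.57077 0.23951 -0.17890	qd: -0.34617 0.56968 0.12584	ee: -0.11802 -0.09166 0.61719	u: -1.06461 -2.01163 2.66510
step 22	ang: -0.57426 0.24516 -0.17768	qd: -0.34661 0.56383 0.12144	ee: -0.12008 -0.09194 0.61662	u: -1.07670 -2.06559 2.69137
step 23	ang: -0.57775 0.25075 -0.17650	qd: -0.34670 0.55714 0.11727	ee: -0.12213 -0.09222 0.61603	u: -1.08888 -2.11571 2.71531
step 24	ang: -0.58124 0.25628 -0.17537	qd: -0.34648 0.54975 0.11334	ee: -0.12417 -0.09248 0.61545	u: -1.10107 -2.16225 2.73707
step 25	ang: -0.58472 0.26172 -0.17427	qd: -0.34598 0.54176 0.10963	ee: -0.12618 -0.09273 0.61486	u: -1.11322 -2.20550 2.75680
step 26	ang: -0.58820 0.26709 -0.17320	qd: -0.34523 0.53327 0.10615	ee: -0.12816 -0.09296 0.61426	u: -1.12526 -2.24569 2.77465
step 27	ang: -0.59167 0.27236 -0.17217	qd: -0.34425 0.52437 0.10288	ee: -0.13013 -0.09318 0.61367	u: -1.13715 -2.28304 2.79075
step 28	ang: -0.59512 0.27755 -0.17118	qd: -0.34305 0.51513 0.09982	ee: -0.13206 -0.09339 0.61308	u: -1.14885 -2.31777 2.80523
step 29	ang: -0.59857 0.28264 -0.17021	qd: -0.34166 0.50562 0.09695	ee: -0.13397 -0.09358 0.61250	u: -1.16033 -2.35005 2.81821
step 30	ang: -0.60199 0.28764 -0.16927	qd: -0.34009 0.49590 0.09426	ee: -0.13584 -0.09375 0.61191	u: -1.17158 -2.38006 2.82980
step 31	ang: -0.60540 0.29254 -0.16835	qd: -0.33836 0.48602 0.09173	ee: -0.13768 -0.09391 0.61133	u: -1.18257 -2.40797 2.84010
step 32	ang: -0.60880 0.29734 -0.16746	qd: -0.33647 0.47603 0.08936	ee: -0.13950 -0.09404 0.61076	u: -1.19329 -2.43393 2.84923
step 33	ang: -0.61217 0.30204 -0.16659	qd: -0.33444 0.46596 0.08713	ee: -0.14128 -0.09417 0.61019	u: -1.20373 -2.45807 2.85727
step 34	ang: -0.61552 0.30664 -0.16574	qd: -0.33228 0.45586 0.08502	ee: -0.14302 -0.09427 0.60962	u: -1.21388 -2.48052 2.86432
step 35	ang: -0.61884 0.31114 -0.16491	qd: -0.33000 0.44575 0.08304	ee: -0.14473 -0.09436 0.60907	u: -1.22373 -2.50140 2.87044
step 36	ang: -0.62214 0.31554 -0.16410	qd: -0.32761 0.43567 0.08116	ee: -0.14641 -0.09442 0.60852	u: -1.23330 -2.52082 2.87573
step 37	ang: -0.62542 0.31983 -0.16331	qd: -0.32512 0.42563 0.07937	ee: -0.14806 -0.09448 0.60797	u: -1.24257 -2.53889 2.88024
step 38	ang: -0.62867 0.32403 -0.16254	qd: -0.32253 0.41566 0.07767	ee: -0.14967 -0.09451 0.60744	u: -1.25154 -2.55569 2.88405
step 39	ang: -0.63190 0.32813 -0.16178	qd: -0.31986 0.40577 0.07605	ee: -0.15125 -0.09453 0.60691	u: -1.26023 -2.57132 2.88722
step 40	ang: -0.63510 0.33213 -0.16104	qd: -0.31711 0.39598 0.07450	ee: -0.15279 -0.09453 0.60639	u: -1.26864 -2.58586 2.88980
step 41	ang: -0.63826 0.33604 -0.16031	qd: -0.31428 0.38631 0.07301	ee: -0.15430 -0.09452 0.60588	u: -1.27677 -2.59938 2.89185
step 42	ang: -0.64140 0.33985 -0.15960	qd: -0.31138 0.37676 0.07157	ee: -0.15577 -0.09450 0.60538	u: -1.28463 -2.61195 2.89341
step 43	ang: -0.64451 0.34356 -0.15890	qd: -0.30843 0.36735 0.07018	ee: -0.15722 -0.09445 0.60489	u: -1.29221 -2.62364 2.89453
step 44	ang: -0.64759 0.34718 -0.15821	qd: -0.30542 0.35808 0.06883	ee: -0.15863 -0.09440 0.60441	u: -1.29955 -2.63451 2.89525
step 45	ang: -0.65064 0.35071 -0.15754	qd: -0.30237 0.34896 0.06752	ee: -0.16000 -0.09433 0.60394
final ee position (m): -0.16000 -0.09433 0.60394


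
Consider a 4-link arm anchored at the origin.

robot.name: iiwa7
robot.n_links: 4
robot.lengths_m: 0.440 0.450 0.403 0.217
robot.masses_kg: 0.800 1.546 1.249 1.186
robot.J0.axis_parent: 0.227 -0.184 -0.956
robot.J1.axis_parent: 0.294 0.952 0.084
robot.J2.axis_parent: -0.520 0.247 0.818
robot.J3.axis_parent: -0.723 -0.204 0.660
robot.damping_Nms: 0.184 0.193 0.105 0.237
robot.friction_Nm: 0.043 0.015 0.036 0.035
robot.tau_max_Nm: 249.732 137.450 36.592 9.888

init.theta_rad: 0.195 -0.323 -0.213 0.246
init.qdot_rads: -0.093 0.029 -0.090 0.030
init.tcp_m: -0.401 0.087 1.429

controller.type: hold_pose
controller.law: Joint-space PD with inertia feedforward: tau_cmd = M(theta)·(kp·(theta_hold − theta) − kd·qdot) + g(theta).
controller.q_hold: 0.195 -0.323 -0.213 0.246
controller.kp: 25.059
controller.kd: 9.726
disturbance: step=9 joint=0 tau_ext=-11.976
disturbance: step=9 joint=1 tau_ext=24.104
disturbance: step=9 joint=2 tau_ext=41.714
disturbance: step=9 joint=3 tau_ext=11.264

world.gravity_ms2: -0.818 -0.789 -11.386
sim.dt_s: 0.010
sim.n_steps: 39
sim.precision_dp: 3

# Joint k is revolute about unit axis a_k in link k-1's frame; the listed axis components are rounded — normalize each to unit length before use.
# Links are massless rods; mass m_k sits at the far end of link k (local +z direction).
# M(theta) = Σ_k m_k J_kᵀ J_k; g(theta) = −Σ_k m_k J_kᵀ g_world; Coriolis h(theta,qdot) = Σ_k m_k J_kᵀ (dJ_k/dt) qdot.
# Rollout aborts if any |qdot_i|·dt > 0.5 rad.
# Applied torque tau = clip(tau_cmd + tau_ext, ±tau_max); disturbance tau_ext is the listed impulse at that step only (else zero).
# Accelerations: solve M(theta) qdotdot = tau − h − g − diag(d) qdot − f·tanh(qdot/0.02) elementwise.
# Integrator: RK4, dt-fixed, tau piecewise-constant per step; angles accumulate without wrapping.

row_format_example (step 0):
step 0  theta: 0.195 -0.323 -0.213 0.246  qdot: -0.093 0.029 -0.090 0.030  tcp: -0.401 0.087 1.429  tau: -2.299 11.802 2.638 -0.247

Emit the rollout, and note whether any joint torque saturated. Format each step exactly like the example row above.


step 1  theta: 0.194 -0.323 -0.214 0.246  qdot: -0.064 0.028 -0.068 0.001  tcp: -0.401 0.086 1.429  tau: -2.321 11.869 2.633 -0.250
step 2  theta: 0.194 -0.322 -0.214 0.246  qdot: -0.040 0.028 -0.054 -0.006  tcp: -0.401 0.086 1.429  tau: -2.340 11.931 2.628 -0.254
step 3  theta: 0.193 -0.322 -0.215 0.246  qdot: -0.021 0.027 -0.043 -0.007  tcp: -0.401 0.086 1.429  tau: -2.358 11.988 2.623 -0.259
step 4  theta: 0.193 -0.322 -0.215 0.246  qdot: -0.008 0.026 -0.034 -0.006  tcp: -0.400 0.085 1.429  tau: -2.373 12.040 2.619 -0.264
step 5  theta: 0.193 -0.322 -0.216 0.246  qdot: -0.002 0.024 -0.028 -0.006  tcp: -0.400 0.085 1.430  tau: -2.385 12.089 2.615 -0.268
step 6  theta: 0.193 -0.321 -0.216 0.246  qdot: 0.000 0.021 -0.022 -0.005  tcp: -0.400 0.085 1.430  tau: -2.395 12.134 2.612 -0.272
step 7  theta: 0.193 -0.321 -0.216 0.246  qdot: 0.001 0.019 -0.018 -0.004  tcp: -0.400 0.085 1.430  tau: -2.404 12.176 2.609 -0.275
step 8  theta: 0.193 -0.321 -0.216 0.246  qdot: 0.002 0.016 -0.014 -0.004  tcp: -0.400 0.085 1.430  tau: -2.413 12.216 2.607 -0.278
step 9  theta: 0.193 -0.321 -0.216 0.246  qdot: 0.002 0.014 -0.011 -0.003  tcp: -0.400 0.085 1.430  tau: -14.397 36.358 36.592 9.888
step 10  theta: 0.191 -0.321 -0.210 0.254  qdot: -0.364 0.022 1.208 1.629  tcp: -0.398 0.087 1.430  tau: -1.234 9.900 -0.787 -1.286
step 11  theta: 0.188 -0.321 -0.198 0.268  qdot: -0.283 0.017 1.175 1.186  tcp: -0.395 0.092 1.431  tau: -1.298 10.072 -0.626 -1.217
step 12  theta: 0.186 -0.320 -0.187 0.278  qdot: -0.221 0.014 1.115 0.860  tcp: -0.392 0.096 1.431  tau: -1.358 10.244 -0.473 -1.159
step 13  theta: 0.184 -0.320 -0.176 0.286  qdot: -0.172 0.012 1.040 0.620  tcp: -0.389 0.100 1.431  tau: -1.415 10.412 -0.327 -1.109
step 14  theta: 0.182 -0.320 -0.166 0.291  qdot: -0.133 0.010 0.957 0.441  tcp: -0.387 0.103 1.432  tau: -1.469 10.573 -0.189 -1.065
step 15  theta: 0.181 -0.320 -0.157 0.295  qdot: -0.102 0.009 0.871 0.308  tcp: -0.385 0.106 1.432  tau: -1.520 10.727 -0.057 -1.027
step 16  theta: 0.180 -0.320 -0.149 0.297  qdot: -0.075 0.009 0.784 0.208  tcp: -0.383 0.108 1.433  tau: -1.569 10.872 0.068 -0.993
step 17  theta: 0.179 -0.320 -0.141 0.299  qdot: -0.053 0.008 0.700 0.134  tcp: -0.381 0.110 1.433  tau: -1.615 11.009 0.187 -0.962
step 18  theta: 0.179 -0.320 -0.135 0.300  qdot: -0.035 0.007 0.619 0.077  tcp: -0.380 0.112 1.433  tau: -1.658 11.136 0.300 -0.934
step 19  theta: 0.179 -0.320 -0.129 0.300  qdot: -0.020 0.006 0.541 0.035  tcp: -0.378 0.114 1.433  tau: -1.699 11.255 0.408 -0.908
step 20  theta: 0.179 -0.320 -0.124 0.301  qdot: -0.011 0.006 0.466 0.009  tcp: -0.377 0.115 1.434  tau: -1.737 11.366 0.510 -0.884
step 21  theta: 0.179 -0.320 -0.120 0.301  qdot: -0.006 0.005 0.393 0.002  tcp: -0.377 0.116 1.434  tau: -1.772 11.468 0.608 -0.864
step 22  theta: 0.178 -0.320 -0.116 0.301  qdot: -0.003 0.005 0.324 -0.000  tcp: -0.376 0.117 1.434  tau: -1.805 11.563 0.701 -0.845
step 23  theta: 0.178 -0.319 -0.113 0.301  qdot: -0.002 0.004 0.261 -0.001  tcp: -0.375 0.118 1.434  tau: -1.836 11.651 0.789 -0.828
step 24  theta: 0.178 -0.319 -0.111 0.301  qdot: -0.001 0.003 0.204 -0.002  tcp: -0.375 0.118 1.434  tau: -1.865 11.733 0.873 -0.811
step 25  theta: 0.178 -0.319 -0.109 0.301  qdot: 0.000 0.003 0.152 -0.002  tcp: -0.374 0.119 1.434  tau: -1.893 11.808 0.954 -0.795
step 26  theta: 0.178 -0.319 -0.108 0.301  qdot: 0.001 0.002 0.104 -0.003  tcp: -0.374 0.119 1.434  tau: -1.920 11.878 1.030 -0.779
step 27  theta: 0.178 -0.319 -0.107 0.301  qdot: 0.001 0.001 0.062 -0.003  tcp: -0.374 0.119 1.434  tau: -1.945 11.943 1.103 -0.765
step 28  theta: 0.178 -0.319 -0.106 0.301  qdot: 0.002 0.000 0.023 -0.004  tcp: -0.374 0.119 1.434  tau: -1.969 12.003 1.172 -0.751
step 29  theta: 0.179 -0.319 -0.106 0.301  qdot: 0.003 -0.000 -0.009 -0.008  tcp: -0.374 0.119 1.434  tau: -1.992 12.058 1.236 -0.737
step 30  theta: 0.179 -0.319 -0.107 0.300  qdot: 0.006 -0.001 -0.036 -0.012  tcp: -0.374 0.119 1.434  tau: -2.014 12.110 1.293 -0.725
step 31  theta: 0.179 -0.319 -0.107 0.300  qdot: 0.008 -0.001 -0.060 -0.014  tcp: -0.374 0.119 1.434  tau: -2.033 12.157 1.347 -0.714
step 32  theta: 0.179 -0.319 -0.108 0.300  qdot: 0.009 -0.002 -0.082 -0.015  tcp: -0.374 0.119 1.434  tau: -2.052 12.201 1.398 -0.703
step 33  theta: 0.179 -0.319 -0.109 0.300  qdot: 0.009 -0.002 -0.102 -0.016  tcp: -0.374 0.119 1.434  tau: -2.070 12.242 1.447 -0.693
step 34  theta: 0.179 -0.319 -0.110 0.300  qdot: 0.010 -0.003 -0.119 -0.016  tcp: -0.375 0.118 1.434  tau: -2.087 12.280 1.494 -0.683
step 35  theta: 0.179 -0.319 -0.111 0.300  qdot: 0.010 -0.003 -0.134 -0.017  tcp: -0.375 0.118 1.434  tau: -2.103 12.316 1.538 -0.674
step 36  theta: 0.179 -0.320 -0.113 0.300  qdot: 0.010 -0.004 -0.148 -0.017  tcp: -0.375 0.118 1.434  tau: -2.119 12.349 1.581 -0.665
step 37  theta: 0.179 -0.320 -0.114 0.299  qdot: 0.010 -0.004 -0.160 -0.017  tcp: -0.375 0.117 1.434  tau: -2.134 12.380 1.621 -0.656
step 38  theta: 0.179 -0.320 -0.116 0.299  qdot: 0.010 -0.004 -0.170 -0.017  tcp: -0.376 0.117 1.434  tau: -2.148 12.408 1.660 -0.647
step 39  theta: 0.179 -0.320 -0.117 0.299  qdot: 0.011 -0.004 -0.179 -0.018  tcp: -0.376 0.116 1.434
any joint saturated: yes


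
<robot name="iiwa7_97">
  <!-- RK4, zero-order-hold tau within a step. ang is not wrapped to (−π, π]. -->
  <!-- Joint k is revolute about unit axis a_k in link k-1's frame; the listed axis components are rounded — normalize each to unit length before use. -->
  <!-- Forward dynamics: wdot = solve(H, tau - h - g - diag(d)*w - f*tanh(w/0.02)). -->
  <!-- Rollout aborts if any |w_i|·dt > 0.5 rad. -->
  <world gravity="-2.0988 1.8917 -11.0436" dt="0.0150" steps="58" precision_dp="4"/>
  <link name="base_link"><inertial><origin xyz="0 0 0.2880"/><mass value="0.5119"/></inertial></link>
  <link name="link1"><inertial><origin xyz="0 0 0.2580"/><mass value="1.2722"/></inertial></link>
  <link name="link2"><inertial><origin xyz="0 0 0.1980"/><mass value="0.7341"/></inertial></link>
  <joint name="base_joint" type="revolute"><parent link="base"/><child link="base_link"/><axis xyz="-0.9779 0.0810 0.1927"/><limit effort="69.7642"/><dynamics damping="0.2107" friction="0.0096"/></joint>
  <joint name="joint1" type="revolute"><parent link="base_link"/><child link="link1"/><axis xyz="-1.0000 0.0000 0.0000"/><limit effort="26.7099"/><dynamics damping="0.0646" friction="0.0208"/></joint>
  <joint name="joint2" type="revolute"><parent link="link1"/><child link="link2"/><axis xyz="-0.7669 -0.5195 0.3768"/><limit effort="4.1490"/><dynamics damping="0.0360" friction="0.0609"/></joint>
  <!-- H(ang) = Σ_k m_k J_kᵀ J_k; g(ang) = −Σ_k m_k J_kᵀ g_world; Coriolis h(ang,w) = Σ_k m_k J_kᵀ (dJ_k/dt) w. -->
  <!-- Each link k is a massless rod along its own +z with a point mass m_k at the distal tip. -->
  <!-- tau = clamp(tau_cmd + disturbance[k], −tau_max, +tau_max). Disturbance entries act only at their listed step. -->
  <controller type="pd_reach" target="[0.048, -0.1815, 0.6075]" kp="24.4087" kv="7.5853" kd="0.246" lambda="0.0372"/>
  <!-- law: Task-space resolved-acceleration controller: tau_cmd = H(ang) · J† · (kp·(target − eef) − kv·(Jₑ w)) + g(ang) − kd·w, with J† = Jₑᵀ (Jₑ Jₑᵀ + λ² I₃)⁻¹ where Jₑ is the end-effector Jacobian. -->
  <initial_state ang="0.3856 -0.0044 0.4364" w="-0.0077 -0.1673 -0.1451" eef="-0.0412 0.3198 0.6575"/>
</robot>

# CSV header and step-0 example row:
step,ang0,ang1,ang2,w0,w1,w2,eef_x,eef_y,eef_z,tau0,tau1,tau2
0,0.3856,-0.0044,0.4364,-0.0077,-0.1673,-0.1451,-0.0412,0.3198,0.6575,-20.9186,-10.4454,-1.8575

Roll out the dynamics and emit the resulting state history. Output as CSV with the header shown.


step,ang0,ang1,ang2,w0,w1,w2,eef_x,eef_y,eef_z,tau0,tau1,tau2
1,0.3822,-0.0042,0.4350,-0.4405,0.1727,-0.0375,-0.0410,0.3176,0.6587,-19.4509,-9.8315,-1.8078
2,0.3733,-0.0005,0.4352,-0.7491,0.3326,0.0533,-0.0411,0.3134,0.6606,-18.1129,-9.2090,-1.7484
3,0.3601,0.0053,0.4363,-1.0005,0.4394,0.0858,-0.0413,0.3073,0.6632,-16.8732,-8.6100,-1.6717
4,0.3436,0.0123,0.4378,-1.2034,0.4942,0.1229,-0.0417,0.2996,0.6664,-15.6855,-8.0220,-1.6011
5,0.3243,0.0200,0.4399,-1.3755,0.5299,0.1479,-0.0421,0.2903,0.6701,-14.5360,-7.4506,-1.5319
6,0.3025,0.0281,0.4422,-1.5234,0.5568,0.1585,-0.0426,0.2796,0.6743,-13.4158,-6.8958,-1.4635
7,0.2788,0.0366,0.4446,-1.6498,0.5773,0.1566,-0.0432,0.2676,0.6786,-12.3190,-6.3563,-1.3960
8,0.2532,0.0453,0.4469,-1.7562,0.5919,0.1445,-0.0438,0.2545,0.6832,-11.2422,-5.8308,-1.3300
9,0.2263,0.0542,0.4489,-1.8434,0.6003,0.1247,-0.0445,0.2405,0.6878,-10.1843,-5.3187,-1.2658
10,0.1981,0.0632,0.4506,-1.9123,0.6023,0.0988,-0.0452,0.2255,0.6923,-9.1461,-4.8198,-1.2034
11,0.1691,0.0722,0.4519,-1.9638,0.5981,0.0683,-0.0459,0.2099,0.6968,-8.1297,-4.3347,-1.1431
12,0.1394,0.0810,0.4526,-1.9987,0.5875,0.0354,-0.0466,0.1936,0.7010,-7.1386,-3.8642,-1.0852
13,0.1093,0.0896,0.4530,-2.0159,0.5649,0.0128,-0.0474,0.1768,0.7050,-6.1748,-3.4072,-1.0337
14,0.0791,0.0978,0.4531,-2.0162,0.5298,0.0070,-0.0482,0.1596,0.7087,-5.2421,-2.9650,-0.9909
15,0.0490,0.1055,0.4531,-2.0051,0.4930,0.0040,-0.0492,0.1422,0.7120,-4.3480,-2.5426,-0.9520
16,0.0191,0.1126,0.4531,-1.9855,0.4594,-0.0030,-0.0501,0.1246,0.7149,-3.4972,-2.1428,-0.9145
17,-0.0105,0.1192,0.4529,-1.9572,0.4263,-0.0086,-0.0512,0.1071,0.7174,-2.6919,-1.7653,-0.8801
18,-0.0395,0.1254,0.4527,-1.9224,0.3964,-0.0151,-0.0523,0.0895,0.7195,-1.9343,-1.4114,-0.8477
19,-0.0680,0.1311,0.4524,-1.8823,0.3701,-0.0223,-0.0534,0.0722,0.7211,-1.2255,-1.0815,-0.8173
20,-0.0959,0.1364,0.4521,-1.8383,0.3487,-0.0310,-0.0546,0.0551,0.7222,-0.5658,-0.7759,-0.7885
21,-0.1231,0.1415,0.4515,-1.7917,0.3332,-0.0425,-0.0559,0.0383,0.7230,0.0451,-0.4948,-0.7607
22,-0.1496,0.1463,0.4508,-1.7434,0.3237,-0.0567,-0.0571,0.0219,0.7234,0.6082,-0.2375,-0.7338
23,-0.1753,0.1511,0.4498,-1.6940,0.3198,-0.0726,-0.0584,0.0060,0.7234,1.1252,-0.0034,-0.7079
24,-0.2003,0.1559,0.4486,-1.6438,0.3204,-0.0887,-0.0596,-0.0095,0.7231,1.5981,0.2085,-0.6834
25,-0.2246,0.1607,0.4472,-1.5934,0.3250,-0.1039,-0.0609,-0.0244,0.7225,2.0291,0.3993,-0.6607
26,-0.2481,0.1656,0.4455,-1.5431,0.3333,-0.1174,-0.0621,-0.0388,0.7216,2.4204,0.5700,-0.6400
27,-0.2708,0.1706,0.4437,-1.4933,0.3448,-0.1291,-0.0633,-0.0526,0.7205,2.7743,0.7214,-0.6214
28,-0.2928,0.1758,0.4417,-1.4445,0.3593,-0.1388,-0.0645,-0.0657,0.7192,3.0933,0.8548,-0.6048
29,-0.3141,0.1813,0.4396,-1.3968,0.3764,-0.1466,-0.0657,-0.0783,0.7176,3.3796,0.9710,-0.5902
30,-0.3347,0.1871,0.4373,-1.3506,0.3959,-0.1527,-0.0668,-0.0902,0.7159,3.6358,1.0713,-0.5776
31,-0.3546,0.1931,0.4350,-1.3059,0.4175,-0.1571,-0.0679,-0.1015,0.7141,3.8641,1.1567,-0.5668
32,-0.3738,0.1995,0.4327,-1.2628,0.4406,-0.1601,-0.0689,-0.1121,0.7122,4.0670,1.2282,-0.5579
33,-0.3924,0.2063,0.4303,-1.2214,0.4650,-0.1620,-0.0699,-0.1222,0.7102,4.2466,1.2869,-0.5506
34,-0.4104,0.2134,0.4278,-1.1816,0.4904,-0.1629,-0.0709,-0.1316,0.7081,4.4050,1.3339,-0.5448
35,-0.4278,0.2209,0.4254,-1.1435,0.5164,-0.1631,-0.0718,-0.1404,0.7060,4.5443,1.3701,-0.5405
36,-0.4447,0.2288,0.4230,-1.1070,0.5426,-0.1627,-0.0727,-0.1487,0.7039,4.6663,1.3965,-0.5375
37,-0.4610,0.2371,0.4206,-1.0720,0.5688,-0.1620,-0.0735,-0.1563,0.7018,4.7727,1.4139,-0.5357
38,-0.4768,0.2458,0.4182,-1.0384,0.5948,-0.1611,-0.0743,-0.1635,0.6996,4.8651,1.4230,-0.5351
39,-0.4921,0.2548,0.4158,-1.0062,0.6203,-0.1601,-0.0750,-0.1700,0.6975,4.9448,1.4248,-0.5354
40,-0.5069,0.2643,0.4134,-0.9753,0.6450,-0.1592,-0.0757,-0.1761,0.6954,5.0130,1.4198,-0.5366
41,-0.5213,0.2741,0.4110,-0.9455,0.6688,-0.1585,-0.0763,-0.1817,0.6934,5.0710,1.4086,-0.5386
42,-0.5352,0.2842,0.4087,-0.9168,0.6916,-0.1582,-0.0768,-0.1868,0.6914,5.1196,1.3918,-0.5413
43,-0.5488,0.2947,0.4063,-0.8891,0.7133,-0.1582,-0.0773,-0.1915,0.6894,5.1598,1.3700,-0.5446
44,-0.5619,0.3055,0.4040,-0.8624,0.7337,-0.1586,-0.0778,-0.1957,0.6875,5.1923,1.3434,-0.5485
45,-0.5746,0.3166,0.4016,-0.8365,0.7528,-0.1595,-0.0782,-0.1995,0.6856,5.2176,1.3126,-0.5528
46,-0.5869,0.3280,0.3992,-0.8114,0.7705,-0.1609,-0.0785,-0.2029,0.6838,5.2365,1.2779,-0.5575
47,-0.5989,0.3397,0.3968,-0.7870,0.7868,-0.1629,-0.0788,-0.2060,0.6821,5.2494,1.2396,-0.5626
48,-0.6105,0.3515,0.3944,-0.7634,0.8017,-0.1653,-0.0790,-0.2087,0.6804,5.2568,1.1981,-0.5680
49,-0.6218,0.3636,0.3919,-0.7405,0.8153,-0.1683,-0.0792,-0.2111,0.6787,5.2591,1.1536,-0.5736
50,-0.6327,0.3759,0.3894,-0.7182,0.8274,-0.1717,-0.0793,-0.2131,0.6772,5.2566,1.1063,-0.5794
51,-0.6433,0.3883,0.3868,-0.6965,0.8382,-0.1756,-0.0793,-0.2149,0.6756,5.2498,1.0565,-0.5853
52,-0.6535,0.4009,0.3841,-0.6754,0.8476,-0.1799,-0.0793,-0.2164,0.6742,5.2388,1.0044,-0.5913
53,-0.6635,0.4137,0.3814,-0.6549,0.8558,-0.1847,-0.0793,-0.2176,0.6727,5.2242,0.9503,-0.5975
54,-0.6731,0.4265,0.3786,-0.6350,0.8627,-0.1898,-0.0792,-0.2185,0.6714,5.2060,0.8943,-0.6036
55,-0.6825,0.4395,0.3758,-0.6156,0.8684,-0.1952,-0.0790,-0.2193,0.6700,5.1847,0.8366,-0.6098
56,-0.6916,0.4525,0.3728,-0.5967,0.8729,-0.2008,-0.0788,-0.2198,0.6688,5.1605,0.7774,-0.6160
57,-0.7004,0.4656,0.3698,-0.5784,0.8763,-0.2068,-0.0785,-0.2201,0.6675,5.1336,0.7169,-0.6222
58,-0.7089,0.4787,0.3667,-0.5606,0.8786,-0.2129,-0.0782,-0.2202,0.6664,,,


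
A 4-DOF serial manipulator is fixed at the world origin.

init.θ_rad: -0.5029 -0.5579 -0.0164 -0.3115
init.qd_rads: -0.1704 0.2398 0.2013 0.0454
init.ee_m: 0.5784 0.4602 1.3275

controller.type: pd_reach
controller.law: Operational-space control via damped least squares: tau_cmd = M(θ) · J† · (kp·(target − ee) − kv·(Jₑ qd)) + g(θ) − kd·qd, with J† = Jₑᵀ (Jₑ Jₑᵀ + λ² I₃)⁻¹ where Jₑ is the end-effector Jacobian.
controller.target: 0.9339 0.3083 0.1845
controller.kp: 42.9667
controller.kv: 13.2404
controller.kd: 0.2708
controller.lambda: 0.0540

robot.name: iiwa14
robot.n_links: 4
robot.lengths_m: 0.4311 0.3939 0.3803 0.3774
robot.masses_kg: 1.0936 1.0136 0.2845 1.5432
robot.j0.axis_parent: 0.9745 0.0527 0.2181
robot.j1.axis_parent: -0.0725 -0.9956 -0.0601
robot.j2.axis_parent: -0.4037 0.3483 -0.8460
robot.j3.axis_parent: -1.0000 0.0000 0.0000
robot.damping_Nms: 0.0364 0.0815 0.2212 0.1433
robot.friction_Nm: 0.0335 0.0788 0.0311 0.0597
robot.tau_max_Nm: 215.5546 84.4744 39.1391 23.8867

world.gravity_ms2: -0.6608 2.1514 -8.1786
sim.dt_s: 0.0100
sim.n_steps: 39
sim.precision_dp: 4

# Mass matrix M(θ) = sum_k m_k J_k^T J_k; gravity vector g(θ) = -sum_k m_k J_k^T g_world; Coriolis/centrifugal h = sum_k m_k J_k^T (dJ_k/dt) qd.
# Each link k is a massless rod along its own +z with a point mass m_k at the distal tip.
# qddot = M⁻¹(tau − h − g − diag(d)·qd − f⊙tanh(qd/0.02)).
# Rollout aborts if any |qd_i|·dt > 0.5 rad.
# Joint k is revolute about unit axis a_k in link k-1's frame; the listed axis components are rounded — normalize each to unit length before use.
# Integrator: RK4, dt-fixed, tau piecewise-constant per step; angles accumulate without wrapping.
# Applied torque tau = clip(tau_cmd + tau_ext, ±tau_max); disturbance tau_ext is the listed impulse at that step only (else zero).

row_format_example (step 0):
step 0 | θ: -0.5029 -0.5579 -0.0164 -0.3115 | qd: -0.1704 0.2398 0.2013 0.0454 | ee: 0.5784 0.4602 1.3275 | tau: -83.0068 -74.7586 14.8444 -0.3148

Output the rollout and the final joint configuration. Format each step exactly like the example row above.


step 1 | θ: -0.5095 -0.5582 -0.0179 -0.3225 | qd: -1.1373 -0.3060 -0.4853 -2.2386 | ee: 0.5777 0.4634 1.3254 | tau: -70.2454 -64.0973 12.4339 -0.1723
step 2 | θ: -0.5250 -0.5638 -0.0268 -0.3534 | qd: -1.9557 -0.7917 -1.2668 -3.9177 | ee: 0.5789 0.4658 1.3192 | tau: -55.0779 -54.6458 9.7553 -0.4840
step 3 | θ: -0.5478 -0.5738 -0.0436 -0.3980 | qd: -2.6098 -1.1974 -2.0513 -5.0066 | ee: 0.5817 0.4676 1.3092 | tau: -39.1003 -46.2879 7.0806 -1.0338
step 4 | θ: -0.5764 -0.5874 -0.0678 -0.4511 | qd: -3.0993 -1.5097 -2.7235 -5.6083 | ee: 0.5857 0.4690 1.2956 | tau: -24.0201 -38.9297 4.6150 -1.6212
step 5 | θ: -0.6092 -0.6036 -0.0978 -0.5084 | qd: -3.4411 -1.7336 -3.2069 -5.8591 | ee: 0.5906 0.4700 1.2787 | tau: -10.8920 -32.5098 2.4837 -2.1018
step 6 | θ: -0.6447 -0.6218 -0.1316 -0.5669 | qd: -3.6622 -1.8878 -3.4857 -5.8784 | ee: 0.5962 0.4709 1.2588 | tau: -0.0535 -26.9762 0.7401 -2.4030
step 7 | θ: -0.6820 -0.6412 -0.1672 -0.6250 | qd: -3.7918 -1.9952 -3.5876 -5.7510 | ee: 0.6024 0.4715 1.2364 | tau: 8.5891 -22.2660 -0.6159 -2.5110
step 8 | θ: -0.7203 -0.6615 -0.2032 -0.6812 | qd: -3.8566 -2.0753 -3.5570 -5.5315 | ee: 0.6090 0.4719 1.2120 | tau: 15.3067 -18.3016 -1.6175 -2.4485
step 9 | θ: -0.7589 -0.6826 -0.2384 -0.7351 | qd: -3.8781 -2.1420 -3.4370 -5.2541 | ee: 0.6161 0.4721 1.1861 | tau: 20.4099 -14.9978 -2.3155 -2.2544
step 10 | θ: -0.7977 -0.7043 -0.2720 -0.7859 | qd: -3.8728 -2.2033 -3.2622 -4.9404 | ee: 0.6234 0.4721 1.1590 | tau: 24.1905 -12.2694 -2.7664 -1.9707
step 11 | θ: -0.8363 -0.7266 -0.3038 -0.8336 | qd: -3.8530 -2.2632 -3.0581 -4.6049 | ee: 0.6309 0.4720 1.1311 | tau: 26.9022 -10.0366 -3.0248 -1.6357
step 12 | θ: -0.8747 -0.7496 -0.3333 -0.8778 | qd: -3.8271 -2.3233 -2.8419 -4.2574 | ee: 0.6387 0.4716 1.1028 | tau: 28.7584 -8.2282 -3.1397 -1.2804
step 13 | θ: -0.9128 -0.7731 -0.3607 -0.9186 | qd: -3.8010 -2.3833 -2.6246 -3.9053 | ee: 0.6465 0.4710 1.0743 | tau: 29.9356 -6.7820 -3.1528 -0.9283
step 14 | θ: -0.9507 -0.7972 -0.3859 -0.9559 | qd: -3.7786 -2.4422 -2.4128 -3.5539 | ee: 0.6543 0.4702 1.0459 | tau: 30.5786 -5.6449 -3.0977 -0.5960
step 15 | θ: -0.9884 -0.8219 -0.4091 -0.9896 | qd: -3.7623 -2.4989 -2.2101 -3.2076 | ee: 0.6621 0.4692 1.0177 | tau: 30.8055 -4.7722 -3.0011 -0.2941
step 16 | θ: -1.0260 -0.8472 -0.4302 -1.0200 | qd: -3.7534 -2.5522 -2.0180 -2.8697 | ee: 0.6699 0.4679 0.9899 | tau: 30.7129 -4.1264 -2.8834 -0.0283
step 17 | θ: -1.0635 -0.8729 -0.4495 -1.0470 | qd: -3.7527 -2.6010 -1.8367 -2.5429 | ee: 0.6775 0.4664 0.9627 | tau: 30.3789 -3.6763 -2.7595 0.1987
step 18 | θ: -1.1011 -0.8992 -0.4670 -1.0709 | qd: -3.7603 -2.6447 -1.6657 -2.2291 | ee: 0.6851 0.4647 0.9360 | tau: 29.8666 -3.3958 -2.6403 0.3872
step 19 | θ: -1.1388 -0.9258 -0.4829 -1.0916 | qd: -3.7761 -2.6826 -1.5040 -1.9297 | ee: 0.6924 0.4627 0.9101 | tau: 29.2269 -3.2636 -2.5329 0.5387
step 20 | θ: -1.1766 -0.9528 -0.4972 -1.1095 | qd: -3.7997 -2.7147 -1.3504 -1.6458 | ee: 0.6996 0.4607 0.8849 | tau: 28.5003 -3.2614 -2.4421 0.6562
step 21 | θ: -1.2148 -0.9801 -0.5099 -1.1246 | qd: -3.8306 -2.7408 -1.2038 -1.3780 | ee: 0.7065 0.4584 0.8604 | tau: 27.7189 -3.3742 -2.3705 0.7427
step 22 | θ: -1.2533 -1.0076 -0.5213 -1.1371 | qd: -3.8682 -2.7611 -1.0627 -1.1265 | ee: 0.7132 0.4561 0.8368 | tau: 26.9078 -3.5889 -2.3193 0.8019
step 23 | θ: -1.2922 -1.0353 -0.5313 -1.1472 | qd: -3.9119 -2.7760 -0.9262 -0.8915 | ee: 0.7197 0.4536 0.8140 | tau: 26.0866 -3.8946 -2.2886 0.8373
step 24 | θ: -1.3316 -1.0631 -0.5399 -1.1549 | qd: -3.9610 -2.7858 -0.7930 -0.6726 | ee: 0.7259 0.4511 0.7920 | tau: 25.2701 -4.2812 -2.2776 0.8522
step 25 | θ: -1.3715 -1.0910 -0.5472 -1.1606 | qd: -4.0149 -2.7908 -0.6622 -0.4697 | ee: 0.7318 0.4486 0.7708 | tau: 24.4694 -4.7400 -2.2849 0.8499
step 26 | θ: -1.4119 -1.1189 -0.5532 -1.1644 | qd: -4.0727 -2.7916 -0.5328 -0.2822 | ee: 0.7375 0.4461 0.7505 | tau: 23.6929 -5.2627 -2.3087 0.8331
step 27 | θ: -1.4529 -1.1468 -0.5579 -1.1663 | qd: -4.1339 -2.7885 -0.4041 -0.1096 | ee: 0.7430 0.4436 0.7309 | tau: 22.9462 -5.8417 -2.3471 0.8047
step 28 | θ: -1.4946 -1.1747 -0.5613 -1.1666 | qd: -4.1972 -2.7822 -0.2707 0.0454 | ee: 0.7482 0.4411 0.7120 | tau: 22.2378 -6.4725 -2.3986 0.7712
step 29 | θ: -1.5369 -1.2025 -0.5633 -1.1655 | qd: -4.2607 -2.7735 -0.1213 0.1756 | ee: 0.7531 0.4388 0.6939 | tau: 21.5818 -7.1537 -2.4619 0.7461
step 30 | θ: -1.5799 -1.2302 -0.5638 -1.1631 | qd: -4.3263 -2.7610 0.0186 0.2977 | ee: 0.7579 0.4366 0.6764 | tau: 20.9545 -7.8577 -2.5283 0.7133
step 31 | θ: -1.6235 -1.2577 -0.5631 -1.1595 | qd: -4.3956 -2.7434 0.1336 0.4187 | ee: 0.7624 0.4344 0.6596 | tau: 20.3393 -8.5697 -2.5878 0.6734
step 32 | θ: -1.6678 -1.2850 -0.5611 -1.1547 | qd: -4.4645 -2.7236 0.2530 0.5271 | ee: 0.7667 0.4325 0.6434 | tau: 19.7648 -9.3030 -2.6510 0.6317
step 33 | θ: -1.7128 -1.3122 -0.5580 -1.1490 | qd: -4.5322 -2.7015 0.3766 0.6235 | ee: 0.7708 0.4306 0.6277 | tau: 19.2300 -10.0486 -2.7151 0.5903
step 34 | θ: -1.7585 -1.3391 -0.5536 -1.1423 | qd: -4.5983 -2.6768 0.5029 0.7089 | ee: 0.7748 0.4289 0.6126 | tau: 18.7325 -10.7971 -2.7772 0.5509
step 35 | θ: -1.8048 -1.3657 -0.5480 -1.1348 | qd: -4.6620 -2.6493 0.6305 0.7840 | ee: 0.7786 0.4274 0.5980 | tau: 18.2698 -11.5395 -2.8343 0.5152
step 36 | θ: -1.8517 -1.3921 -0.5411 -1.1266 | qd: -4.7227 -2.6186 0.7583 0.8494 | ee: 0.7823 0.4259 0.5839 | tau: 17.8384 -12.2672 -2.8837 0.4850
step 37 | θ: -1.8992 -1.4181 -0.5329 -1.1178 | qd: -4.7798 -2.5843 0.8848 0.9059 | ee: 0.7860 0.4247 0.5702 | tau: 17.4343 -12.9719 -2.9225 0.4618
step 38 | θ: -1.9473 -1.4437 -0.5234 -1.1085 | qd: -4.8326 -2.5461 1.0086 0.9540 | ee: 0.7895 0.4235 0.5569 | tau: 17.0528 -13.6466 -2.9483 0.4472
step 39 | θ: -1.9959 -1.4690 -0.5127 -1.0987 | qd: -4.8804 -2.5036 1.1282 0.9943 | ee: 0.7930 0.4225 0.5439
final θ (rad): -1.9959 -1.4690 -0.5127 -1.0987


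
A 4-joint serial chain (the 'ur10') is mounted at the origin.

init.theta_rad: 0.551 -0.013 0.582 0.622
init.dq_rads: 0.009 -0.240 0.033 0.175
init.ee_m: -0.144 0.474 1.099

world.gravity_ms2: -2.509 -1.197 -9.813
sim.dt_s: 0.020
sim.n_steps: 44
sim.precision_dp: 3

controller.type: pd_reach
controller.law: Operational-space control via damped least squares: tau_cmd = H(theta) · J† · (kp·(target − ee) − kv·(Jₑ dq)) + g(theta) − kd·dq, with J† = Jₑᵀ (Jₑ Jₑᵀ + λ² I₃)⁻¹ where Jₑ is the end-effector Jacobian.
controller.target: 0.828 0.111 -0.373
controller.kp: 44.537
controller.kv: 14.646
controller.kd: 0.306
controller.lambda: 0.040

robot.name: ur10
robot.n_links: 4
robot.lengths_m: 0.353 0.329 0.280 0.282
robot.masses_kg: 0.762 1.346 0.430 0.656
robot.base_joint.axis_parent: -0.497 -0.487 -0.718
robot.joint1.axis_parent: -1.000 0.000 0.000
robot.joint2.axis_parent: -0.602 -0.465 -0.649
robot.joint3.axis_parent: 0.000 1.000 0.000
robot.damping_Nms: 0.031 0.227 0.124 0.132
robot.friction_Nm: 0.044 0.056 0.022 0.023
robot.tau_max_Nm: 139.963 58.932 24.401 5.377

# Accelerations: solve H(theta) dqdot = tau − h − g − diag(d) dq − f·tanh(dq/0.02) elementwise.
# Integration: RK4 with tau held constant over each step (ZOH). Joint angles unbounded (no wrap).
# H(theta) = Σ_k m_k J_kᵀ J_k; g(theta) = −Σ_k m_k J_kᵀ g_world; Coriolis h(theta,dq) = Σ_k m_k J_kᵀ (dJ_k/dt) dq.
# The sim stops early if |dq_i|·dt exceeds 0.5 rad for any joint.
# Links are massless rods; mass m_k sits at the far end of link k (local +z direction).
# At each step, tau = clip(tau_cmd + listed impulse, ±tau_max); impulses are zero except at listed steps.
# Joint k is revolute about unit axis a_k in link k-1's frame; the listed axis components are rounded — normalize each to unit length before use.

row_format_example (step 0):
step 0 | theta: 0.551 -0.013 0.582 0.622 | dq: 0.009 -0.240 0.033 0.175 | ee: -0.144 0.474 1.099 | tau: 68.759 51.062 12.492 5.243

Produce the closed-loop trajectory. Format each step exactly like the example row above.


step 1 | theta: 0.579 -0.029 0.635 0.736 | dq: 2.740 -1.191 4.851 10.787 | ee: -0.137 0.468 1.090 | tau: 53.764 44.042 7.273 1.010
step 2 | theta: 0.649 -0.038 0.692 0.970 | dq: 4.261 0.254 0.851 12.520 | ee: -0.123 0.462 1.062 | tau: 29.978 34.317 4.156 0.833
step 3 | theta: 0.742 -0.019 0.663 1.214 | dq: 5.012 1.502 -3.442 11.874 | ee: -0.107 0.460 1.021 | tau: 4.705 19.301 1.065 1.171
step 4 | theta: 0.843 0.017 0.571 1.437 | dq: 5.140 2.026 -5.467 10.536 | ee: -0.088 0.463 0.967 | tau: -12.672 7.369 -1.270 1.015
step 5 | theta: 0.943 0.059 0.455 1.633 | dq: 4.805 2.267 -5.972 9.235 | ee: -0.065 0.468 0.905 | tau: -21.922 0.442 -2.511 0.302
step 6 | theta: 1.033 0.107 0.336 1.806 | dq: 4.181 2.519 -5.882 8.152 | ee: -0.039 0.475 0.840 | tau: -25.622 -2.987 -2.929 -0.634
step 7 | theta: 1.109 0.161 0.220 1.959 | dq: 3.391 2.877 -5.664 7.251 | ee: -0.011 0.480 0.776 | tau: -26.061 -4.481 -2.867 -1.516
step 8 | theta: 1.168 0.223 0.108 2.095 | dq: 2.506 3.357 -5.491 6.443 | ee: 0.018 0.483 0.714 | tau: -24.614 -4.921 -2.557 -2.198
step 9 | theta: 1.209 0.295 -0.001 2.215 | dq: 1.564 3.952 -5.402 5.639 | ee: 0.048 0.483 0.656 | tau: -21.886 -4.646 -2.110 -2.628
step 10 | theta: 1.231 0.381 -0.109 2.319 | dq: 0.594 4.637 -5.372 4.759 | ee: 0.078 0.480 0.602 | tau: -17.968 -3.681 -1.551 -2.797
step 11 | theta: 1.234 0.480 -0.216 2.404 | dq: -0.347 5.362 -5.341 3.734 | ee: 0.108 0.475 0.552 | tau: -12.818 -1.990 -0.854 -2.718
step 12 | theta: 1.220 0.594 -0.322 2.467 | dq: -1.121 6.018 -5.225 2.531 | ee: 0.138 0.466 0.507 | tau: -6.822 0.190 -0.031 -2.428
step 13 | theta: 1.194 0.719 -0.423 2.504 | dq: -1.501 6.452 -4.901 1.226 | ee: 0.168 0.453 0.465 | tau: -1.007 2.263 0.784 -2.009
step 14 | theta: 1.166 0.848 -0.515 2.517 | dq: -1.206 6.516 -4.250 0.059 | ee: 0.198 0.438 0.426 | tau: 3.771 3.914 1.383 -1.594
step 15 | theta: 1.153 0.976 -0.590 2.511 | dq: -0.081 6.195 -3.163 -0.602 | ee: 0.226 0.420 0.389 | tau: 8.263 6.043 1.672 -1.350
step 16 | theta: 1.171 1.094 -0.639 2.498 | dq: 1.860 5.615 -1.553 -0.524 | ee: 0.253 0.399 0.353 | tau: 14.241 10.146 1.655 -1.323
step 17 | theta: 1.236 1.198 -0.649 2.495 | dq: 4.638 4.865 0.684 0.337 | ee: 0.277 0.378 0.322 | tau: 21.808 16.529 1.319 -1.442
step 18 | theta: 1.364 1.287 -0.607 2.517 | dq: 8.178 3.976 3.810 1.867 | ee: 0.297 0.355 0.296 | tau: 27.816 23.671 0.823 -1.534
step 19 | theta: 1.566 1.357 -0.489 2.573 | dq: 11.889 2.962 8.387 3.800 | ee: 0.316 0.336 0.277 | tau: 24.799 24.575 -0.424 -1.473
step 20 | theta: 1.830 1.405 -0.268 2.667 | dq: 14.437 1.706 14.007 5.585 | ee: 0.340 0.323 0.258 | tau: 6.081 9.076 -3.730 -1.373
step 21 | theta: 2.120 1.425 0.051 2.789 | dq: 14.471 0.245 17.656 6.606 | ee: 0.374 0.310 0.237 | tau: -13.942 -10.620 -6.787 -1.614
step 22 | theta: 2.391 1.419 0.399 2.924 | dq: 12.584 -0.602 16.410 6.848 | ee: 0.411 0.282 0.213 | tau: -22.628 -24.876 -7.917 -2.313
step 23 | theta: 2.621 1.403 0.677 3.059 | dq: 10.494 -0.757 10.556 6.650 | ee: 0.437 0.237 0.192 | tau: -24.930 -37.692 -8.293 -3.184
step 24 | theta: 2.818 1.379 0.829 3.191 | dq: 9.092 -1.571 4.555 6.500 | ee: 0.448 0.188 0.179 | tau: -29.912 -44.459 -7.907 -3.894
step 25 | theta: 2.984 1.334 0.884 3.319 | dq: 7.557 -2.959 1.155 6.310 | ee: 0.455 0.142 0.171 | tau: -33.307 -40.374 -6.241 -4.292
step 26 | theta: 3.114 1.266 0.892 3.440 | dq: 5.431 -3.898 -0.231 5.817 | ee: 0.464 0.104 0.166 | tau: -31.102 -31.607 -4.371 -4.292
step 27 | theta: 3.199 1.185 0.881 3.550 | dq: 3.177 -4.165 -0.742 5.192 | ee: 0.477 0.075 0.162 | tau: -25.232 -22.644 -2.883 -3.892
step 28 | theta: 3.243 1.104 0.863 3.648 | dq: 1.209 -3.983 -0.922 4.676 | ee: 0.494 0.056 0.156 | tau: -18.157 -14.675 -1.744 -3.232
step 29 | theta: 3.251 1.029 0.845 3.738 | dq: -0.313 -3.608 -0.855 4.377 | ee: 0.514 0.046 0.147 | tau: -11.516 -8.136 -0.895 -2.503
step 30 | theta: 3.234 0.961 0.829 3.824 | dq: -1.394 -3.184 -0.627 4.269 | ee: 0.535 0.044 0.135 | tau: -6.088 -3.042 -0.239 -1.835
step 31 | theta: 3.198 0.902 0.819 3.909 | dq: -2.143 -2.745 -0.341 4.284 | ee: 0.556 0.048 0.120 | tau: -1.900 0.912 0.326 -1.279
step 32 | theta: 3.150 0.852 0.815 3.996 | dq: -2.664 -2.284 -0.057 4.352 | ee: 0.577 0.056 0.104 | tau: 1.310 4.076 0.858 -0.840
step 33 | theta: 3.093 0.812 0.816 4.083 | dq: -3.051 -1.766 0.158 4.417 | ee: 0.596 0.068 0.086 | tau: 3.961 6.807 1.409 -0.498
step 34 | theta: 3.028 0.782 0.821 4.172 | dq: -3.358 -1.173 0.301 4.448 | ee: 0.615 0.082 0.069 | tau: 6.332 9.201 1.934 -0.230
step 35 | theta: 2.959 0.766 0.827 4.261 | dq: -3.605 -0.499 0.341 4.407 | ee: 0.631 0.098 0.052 | tau: 8.539 11.164 2.380 -0.004
step 36 | theta: 2.885 0.763 0.834 4.348 | dq: -3.776 0.220 0.265 4.268 | ee: 0.644 0.115 0.035 | tau: 10.393 12.391 2.672 0.205
step 37 | theta: 2.809 0.774 0.837 4.431 | dq: -3.830 0.900 0.098 4.021 | ee: 0.655 0.131 0.019 | tau: 11.562 12.639 2.747 0.410
step 38 | theta: 2.733 0.798 0.837 4.508 | dq: -3.763 1.492 -0.126 3.701 | ee: 0.663 0.146 0.002 | tau: 11.922 11.924 2.599 0.604
step 39 | theta: 2.660 0.832 0.832 4.578 | dq: -3.583 1.950 -0.366 3.344 | ee: 0.670 0.159 -0.013 | tau: 11.577 10.532 2.273 0.781
step 40 | theta: 2.591 0.874 0.823 4.642 | dq: -3.317 2.274 -0.602 2.980 | ee: 0.674 0.170 -0.029 | tau: 10.761 8.792 1.834 0.931
step 41 | theta: 2.527 0.922 0.809 4.698 | dq: -3.004 2.482 -0.817 2.639 | ee: 0.677 0.179 -0.044 | tau: 9.675 6.940 1.334 1.045
step 42 | theta: 2.471 0.973 0.791 4.748 | dq: -2.679 2.605 -1.004 2.337 | ee: 0.679 0.185 -0.059 | tau: 8.474 5.121 0.813 1.122
step 43 | theta: 2.420 1.025 0.769 4.792 | dq: -2.369 2.669 -1.160 2.086 | ee: 0.680 0.188 -0.073 | tau: 7.261 3.413 0.301 1.163
step 44 | theta: 2.376 1.079 0.745 4.832 | dq: -2.093 2.692 -1.285 1.889 | ee: 0.681 0.190 -0.087
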